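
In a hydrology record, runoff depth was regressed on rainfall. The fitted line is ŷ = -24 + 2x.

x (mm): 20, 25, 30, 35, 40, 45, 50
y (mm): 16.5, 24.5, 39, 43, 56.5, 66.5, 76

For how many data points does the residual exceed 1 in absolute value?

x=20: ŷ = -24 + 2·20 = 16; e = 16.5 − 16 = 0.5
x=25: ŷ = -24 + 2·25 = 26; e = 24.5 − 26 = -1.5
x=30: ŷ = -24 + 2·30 = 36; e = 39 − 36 = 3
x=35: ŷ = -24 + 2·35 = 46; e = 43 − 46 = -3
x=40: ŷ = -24 + 2·40 = 56; e = 56.5 − 56 = 0.5
x=45: ŷ = -24 + 2·45 = 66; e = 66.5 − 66 = 0.5
x=50: ŷ = -24 + 2·50 = 76; e = 76 − 76 = 0
|e| > 1: x=25 (|e|=1.5), x=30 (|e|=3), x=35 (|e|=3) → 3

3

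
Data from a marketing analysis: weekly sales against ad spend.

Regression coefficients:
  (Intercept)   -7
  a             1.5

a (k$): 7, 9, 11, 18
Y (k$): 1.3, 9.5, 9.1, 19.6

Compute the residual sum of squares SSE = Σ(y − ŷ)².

SSE = 14.16

a=7: Ŷ = -7 + 1.5·7 = 3.5; r = 1.3 − 3.5 = -2.2
a=9: Ŷ = -7 + 1.5·9 = 6.5; r = 9.5 − 6.5 = 3
a=11: Ŷ = -7 + 1.5·11 = 9.5; r = 9.1 − 9.5 = -0.4
a=18: Ŷ = -7 + 1.5·18 = 20; r = 19.6 − 20 = -0.4
SSE = 4.84 + 9 + 0.16 + 0.16 = 14.16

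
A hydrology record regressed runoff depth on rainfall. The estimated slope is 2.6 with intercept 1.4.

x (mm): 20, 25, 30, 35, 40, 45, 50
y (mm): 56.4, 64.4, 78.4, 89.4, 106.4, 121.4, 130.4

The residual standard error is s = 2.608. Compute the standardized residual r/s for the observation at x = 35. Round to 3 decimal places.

ŷ = 1.4 + 2.6·35 = 92.4
r = 89.4 − 92.4 = -3
r/s = -3 / 2.608 = -1.150

-1.150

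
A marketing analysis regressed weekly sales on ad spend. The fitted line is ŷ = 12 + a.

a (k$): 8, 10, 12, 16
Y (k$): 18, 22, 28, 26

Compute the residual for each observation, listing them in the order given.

a=8: ŷ = 12 + 8 = 20; r = 18 − 20 = -2
a=10: ŷ = 12 + 10 = 22; r = 22 − 22 = 0
a=12: ŷ = 12 + 12 = 24; r = 28 − 24 = 4
a=16: ŷ = 12 + 16 = 28; r = 26 − 28 = -2

-2, 0, 4, -2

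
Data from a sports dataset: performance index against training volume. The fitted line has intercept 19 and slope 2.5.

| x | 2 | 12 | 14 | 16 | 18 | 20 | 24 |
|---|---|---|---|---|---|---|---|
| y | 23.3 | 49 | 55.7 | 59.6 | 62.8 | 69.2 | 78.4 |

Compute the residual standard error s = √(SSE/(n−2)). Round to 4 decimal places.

x=2: ŷ = 19 + 2.5·2 = 24; r = 23.3 − 24 = -0.7
x=12: ŷ = 19 + 2.5·12 = 49; r = 49 − 49 = 0
x=14: ŷ = 19 + 2.5·14 = 54; r = 55.7 − 54 = 1.7
x=16: ŷ = 19 + 2.5·16 = 59; r = 59.6 − 59 = 0.6
x=18: ŷ = 19 + 2.5·18 = 64; r = 62.8 − 64 = -1.2
x=20: ŷ = 19 + 2.5·20 = 69; r = 69.2 − 69 = 0.2
x=24: ŷ = 19 + 2.5·24 = 79; r = 78.4 − 79 = -0.6
SSE = 0.49 + 0 + 2.89 + 0.36 + 1.44 + 0.04 + 0.36 = 5.58
s = √(5.58/5) = √1.116 ≈ 1.0564

s = 1.0564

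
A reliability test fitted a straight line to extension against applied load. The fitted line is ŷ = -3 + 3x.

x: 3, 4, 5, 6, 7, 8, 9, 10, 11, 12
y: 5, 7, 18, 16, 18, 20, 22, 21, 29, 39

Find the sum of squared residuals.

SSE = 120

x=3: ŷ = -3 + 3·3 = 6; e = 5 − 6 = -1
x=4: ŷ = -3 + 3·4 = 9; e = 7 − 9 = -2
x=5: ŷ = -3 + 3·5 = 12; e = 18 − 12 = 6
x=6: ŷ = -3 + 3·6 = 15; e = 16 − 15 = 1
x=7: ŷ = -3 + 3·7 = 18; e = 18 − 18 = 0
x=8: ŷ = -3 + 3·8 = 21; e = 20 − 21 = -1
x=9: ŷ = -3 + 3·9 = 24; e = 22 − 24 = -2
x=10: ŷ = -3 + 3·10 = 27; e = 21 − 27 = -6
x=11: ŷ = -3 + 3·11 = 30; e = 29 − 30 = -1
x=12: ŷ = -3 + 3·12 = 33; e = 39 − 33 = 6
SSE = 1 + 4 + 36 + 1 + 0 + 1 + 4 + 36 + 1 + 36 = 120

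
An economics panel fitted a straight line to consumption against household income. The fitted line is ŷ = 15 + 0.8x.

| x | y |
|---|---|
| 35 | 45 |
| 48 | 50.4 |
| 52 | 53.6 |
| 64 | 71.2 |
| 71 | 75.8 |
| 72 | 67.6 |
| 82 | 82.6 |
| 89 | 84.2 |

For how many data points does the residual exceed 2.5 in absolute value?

5

x=35: ŷ = 15 + 0.8·35 = 43; e = 45 − 43 = 2
x=48: ŷ = 15 + 0.8·48 = 53.4; e = 50.4 − 53.4 = -3
x=52: ŷ = 15 + 0.8·52 = 56.6; e = 53.6 − 56.6 = -3
x=64: ŷ = 15 + 0.8·64 = 66.2; e = 71.2 − 66.2 = 5
x=71: ŷ = 15 + 0.8·71 = 71.8; e = 75.8 − 71.8 = 4
x=72: ŷ = 15 + 0.8·72 = 72.6; e = 67.6 − 72.6 = -5
x=82: ŷ = 15 + 0.8·82 = 80.6; e = 82.6 − 80.6 = 2
x=89: ŷ = 15 + 0.8·89 = 86.2; e = 84.2 − 86.2 = -2
|e| > 2.5: x=48 (|e|=3), x=52 (|e|=3), x=64 (|e|=5), x=71 (|e|=4), x=72 (|e|=5) → 5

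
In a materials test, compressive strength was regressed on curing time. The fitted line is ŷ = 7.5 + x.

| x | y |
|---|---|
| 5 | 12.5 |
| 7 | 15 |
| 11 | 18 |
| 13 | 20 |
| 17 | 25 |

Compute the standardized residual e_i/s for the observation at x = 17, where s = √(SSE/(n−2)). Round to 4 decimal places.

0.8660

x=5: ŷ = 7.5 + 5 = 12.5; e = 12.5 − 12.5 = 0
x=7: ŷ = 7.5 + 7 = 14.5; e = 15 − 14.5 = 0.5
x=11: ŷ = 7.5 + 11 = 18.5; e = 18 − 18.5 = -0.5
x=13: ŷ = 7.5 + 13 = 20.5; e = 20 − 20.5 = -0.5
x=17: ŷ = 7.5 + 17 = 24.5; e = 25 − 24.5 = 0.5
SSE = 0 + 0.25 + 0.25 + 0.25 + 0.25 = 1
s = √(1/3) = 0.57735
e/s = 0.5 / 0.57735 = 0.8660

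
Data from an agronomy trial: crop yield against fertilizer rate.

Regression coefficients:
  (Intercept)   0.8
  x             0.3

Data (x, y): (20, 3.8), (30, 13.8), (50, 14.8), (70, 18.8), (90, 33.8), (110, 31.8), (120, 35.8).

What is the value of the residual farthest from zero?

x=20: ŷ = 0.8 + 0.3·20 = 6.8; e = 3.8 − 6.8 = -3
x=30: ŷ = 0.8 + 0.3·30 = 9.8; e = 13.8 − 9.8 = 4
x=50: ŷ = 0.8 + 0.3·50 = 15.8; e = 14.8 − 15.8 = -1
x=70: ŷ = 0.8 + 0.3·70 = 21.8; e = 18.8 − 21.8 = -3
x=90: ŷ = 0.8 + 0.3·90 = 27.8; e = 33.8 − 27.8 = 6
x=110: ŷ = 0.8 + 0.3·110 = 33.8; e = 31.8 − 33.8 = -2
x=120: ŷ = 0.8 + 0.3·120 = 36.8; e = 35.8 − 36.8 = -1
Largest |e| is 6 at x = 90, residual 6.

e = 6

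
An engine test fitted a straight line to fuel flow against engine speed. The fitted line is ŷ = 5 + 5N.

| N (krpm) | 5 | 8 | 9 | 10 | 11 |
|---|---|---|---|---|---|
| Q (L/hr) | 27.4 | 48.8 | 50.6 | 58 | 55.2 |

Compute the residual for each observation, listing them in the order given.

N=5: ŷ = 5 + 5·5 = 30; e = 27.4 − 30 = -2.6
N=8: ŷ = 5 + 5·8 = 45; e = 48.8 − 45 = 3.8
N=9: ŷ = 5 + 5·9 = 50; e = 50.6 − 50 = 0.6
N=10: ŷ = 5 + 5·10 = 55; e = 58 − 55 = 3
N=11: ŷ = 5 + 5·11 = 60; e = 55.2 − 60 = -4.8

-2.6, 3.8, 0.6, 3, -4.8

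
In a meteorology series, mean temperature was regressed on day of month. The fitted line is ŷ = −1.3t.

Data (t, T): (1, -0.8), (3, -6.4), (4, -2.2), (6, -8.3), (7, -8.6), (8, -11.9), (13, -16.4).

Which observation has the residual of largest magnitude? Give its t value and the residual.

t = 4, r = 3

t=1: ŷ = −1.3·1 = -1.3; r = -0.8 − (-1.3) = 0.5
t=3: ŷ = −1.3·3 = -3.9; r = -6.4 − (-3.9) = -2.5
t=4: ŷ = −1.3·4 = -5.2; r = -2.2 − (-5.2) = 3
t=6: ŷ = −1.3·6 = -7.8; r = -8.3 − (-7.8) = -0.5
t=7: ŷ = −1.3·7 = -9.1; r = -8.6 − (-9.1) = 0.5
t=8: ŷ = −1.3·8 = -10.4; r = -11.9 − (-10.4) = -1.5
t=13: ŷ = −1.3·13 = -16.9; r = -16.4 − (-16.9) = 0.5
Largest |r| is 3 at t = 4, residual 3.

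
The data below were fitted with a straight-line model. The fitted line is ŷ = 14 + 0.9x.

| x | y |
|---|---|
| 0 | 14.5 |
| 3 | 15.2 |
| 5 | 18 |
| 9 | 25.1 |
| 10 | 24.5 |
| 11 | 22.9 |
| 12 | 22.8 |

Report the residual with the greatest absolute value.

x=0: ŷ = 14 + 0.9·0 = 14; r = 14.5 − 14 = 0.5
x=3: ŷ = 14 + 0.9·3 = 16.7; r = 15.2 − 16.7 = -1.5
x=5: ŷ = 14 + 0.9·5 = 18.5; r = 18 − 18.5 = -0.5
x=9: ŷ = 14 + 0.9·9 = 22.1; r = 25.1 − 22.1 = 3
x=10: ŷ = 14 + 0.9·10 = 23; r = 24.5 − 23 = 1.5
x=11: ŷ = 14 + 0.9·11 = 23.9; r = 22.9 − 23.9 = -1
x=12: ŷ = 14 + 0.9·12 = 24.8; r = 22.8 − 24.8 = -2
Largest |r| is 3 at x = 9, residual 3.

r = 3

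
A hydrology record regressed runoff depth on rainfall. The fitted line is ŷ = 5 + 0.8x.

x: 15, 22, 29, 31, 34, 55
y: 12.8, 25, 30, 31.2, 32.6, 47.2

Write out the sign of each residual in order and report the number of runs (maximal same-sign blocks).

3 runs

x=15: ŷ = 5 + 0.8·15 = 17; r = 12.8 − 17 = -4.2
x=22: ŷ = 5 + 0.8·22 = 22.6; r = 25 − 22.6 = 2.4
x=29: ŷ = 5 + 0.8·29 = 28.2; r = 30 − 28.2 = 1.8
x=31: ŷ = 5 + 0.8·31 = 29.8; r = 31.2 − 29.8 = 1.4
x=34: ŷ = 5 + 0.8·34 = 32.2; r = 32.6 − 32.2 = 0.4
x=55: ŷ = 5 + 0.8·55 = 49; r = 47.2 − 49 = -1.8
Signs: − + + + + −
Runs: −×1, +×4, −×1 → 3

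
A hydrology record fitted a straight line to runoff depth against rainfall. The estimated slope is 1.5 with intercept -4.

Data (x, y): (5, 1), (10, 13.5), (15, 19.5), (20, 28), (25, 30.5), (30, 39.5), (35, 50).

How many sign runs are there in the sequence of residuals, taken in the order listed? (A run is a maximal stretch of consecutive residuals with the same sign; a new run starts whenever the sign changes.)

x=5: ŷ = -4 + 1.5·5 = 3.5; e = 1 − 3.5 = -2.5
x=10: ŷ = -4 + 1.5·10 = 11; e = 13.5 − 11 = 2.5
x=15: ŷ = -4 + 1.5·15 = 18.5; e = 19.5 − 18.5 = 1
x=20: ŷ = -4 + 1.5·20 = 26; e = 28 − 26 = 2
x=25: ŷ = -4 + 1.5·25 = 33.5; e = 30.5 − 33.5 = -3
x=30: ŷ = -4 + 1.5·30 = 41; e = 39.5 − 41 = -1.5
x=35: ŷ = -4 + 1.5·35 = 48.5; e = 50 − 48.5 = 1.5
Signs: − + + + − − +
Runs: −×1, +×3, −×2, +×1 → 4

4 runs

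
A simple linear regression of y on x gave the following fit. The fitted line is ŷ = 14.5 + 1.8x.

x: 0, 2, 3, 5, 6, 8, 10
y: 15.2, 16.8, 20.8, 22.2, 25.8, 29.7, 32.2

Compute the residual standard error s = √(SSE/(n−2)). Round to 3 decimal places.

x=0: ŷ = 14.5 + 1.8·0 = 14.5; r = 15.2 − 14.5 = 0.7
x=2: ŷ = 14.5 + 1.8·2 = 18.1; r = 16.8 − 18.1 = -1.3
x=3: ŷ = 14.5 + 1.8·3 = 19.9; r = 20.8 − 19.9 = 0.9
x=5: ŷ = 14.5 + 1.8·5 = 23.5; r = 22.2 − 23.5 = -1.3
x=6: ŷ = 14.5 + 1.8·6 = 25.3; r = 25.8 − 25.3 = 0.5
x=8: ŷ = 14.5 + 1.8·8 = 28.9; r = 29.7 − 28.9 = 0.8
x=10: ŷ = 14.5 + 1.8·10 = 32.5; r = 32.2 − 32.5 = -0.3
SSE = 0.49 + 1.69 + 0.81 + 1.69 + 0.25 + 0.64 + 0.09 = 5.66
s = √(5.66/5) = √1.132 ≈ 1.064

s = 1.064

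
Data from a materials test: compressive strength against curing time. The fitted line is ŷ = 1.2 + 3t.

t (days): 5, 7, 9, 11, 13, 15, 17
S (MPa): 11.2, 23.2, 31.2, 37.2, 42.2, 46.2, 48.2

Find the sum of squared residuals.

t=5: ŷ = 1.2 + 3·5 = 16.2; r = 11.2 − 16.2 = -5
t=7: ŷ = 1.2 + 3·7 = 22.2; r = 23.2 − 22.2 = 1
t=9: ŷ = 1.2 + 3·9 = 28.2; r = 31.2 − 28.2 = 3
t=11: ŷ = 1.2 + 3·11 = 34.2; r = 37.2 − 34.2 = 3
t=13: ŷ = 1.2 + 3·13 = 40.2; r = 42.2 − 40.2 = 2
t=15: ŷ = 1.2 + 3·15 = 46.2; r = 46.2 − 46.2 = 0
t=17: ŷ = 1.2 + 3·17 = 52.2; r = 48.2 − 52.2 = -4
SSE = 25 + 1 + 9 + 9 + 4 + 0 + 16 = 64

SSE = 64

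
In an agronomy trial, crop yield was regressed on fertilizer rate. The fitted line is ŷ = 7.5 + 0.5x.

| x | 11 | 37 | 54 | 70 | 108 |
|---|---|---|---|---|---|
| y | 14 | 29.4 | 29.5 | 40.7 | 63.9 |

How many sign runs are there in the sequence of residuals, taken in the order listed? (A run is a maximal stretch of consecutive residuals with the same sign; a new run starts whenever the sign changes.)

x=11: ŷ = 7.5 + 0.5·11 = 13; r = 14 − 13 = 1
x=37: ŷ = 7.5 + 0.5·37 = 26; r = 29.4 − 26 = 3.4
x=54: ŷ = 7.5 + 0.5·54 = 34.5; r = 29.5 − 34.5 = -5
x=70: ŷ = 7.5 + 0.5·70 = 42.5; r = 40.7 − 42.5 = -1.8
x=108: ŷ = 7.5 + 0.5·108 = 61.5; r = 63.9 − 61.5 = 2.4
Signs: + + − − +
Runs: +×2, −×2, +×1 → 3

3 runs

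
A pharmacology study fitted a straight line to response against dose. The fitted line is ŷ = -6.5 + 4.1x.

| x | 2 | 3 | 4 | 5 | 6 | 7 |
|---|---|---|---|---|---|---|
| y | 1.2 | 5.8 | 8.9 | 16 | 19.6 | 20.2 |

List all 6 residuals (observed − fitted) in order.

-0.5, 0, -1, 2, 1.5, -2

x=2: ŷ = -6.5 + 4.1·2 = 1.7; r = 1.2 − 1.7 = -0.5
x=3: ŷ = -6.5 + 4.1·3 = 5.8; r = 5.8 − 5.8 = 0
x=4: ŷ = -6.5 + 4.1·4 = 9.9; r = 8.9 − 9.9 = -1
x=5: ŷ = -6.5 + 4.1·5 = 14; r = 16 − 14 = 2
x=6: ŷ = -6.5 + 4.1·6 = 18.1; r = 19.6 − 18.1 = 1.5
x=7: ŷ = -6.5 + 4.1·7 = 22.2; r = 20.2 − 22.2 = -2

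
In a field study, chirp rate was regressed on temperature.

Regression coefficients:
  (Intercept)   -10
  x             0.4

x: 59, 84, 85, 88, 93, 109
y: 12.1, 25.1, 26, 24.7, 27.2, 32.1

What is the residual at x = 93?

ŷ = -10 + 0.4·93 = 27.2
e = 27.2 − 27.2 = 0

e = 0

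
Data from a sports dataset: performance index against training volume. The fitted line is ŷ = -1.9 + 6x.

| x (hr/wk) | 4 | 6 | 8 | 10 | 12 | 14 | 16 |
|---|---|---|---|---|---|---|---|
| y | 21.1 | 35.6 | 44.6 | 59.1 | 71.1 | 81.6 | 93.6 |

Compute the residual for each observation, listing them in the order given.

x=4: ŷ = -1.9 + 6·4 = 22.1; e = 21.1 − 22.1 = -1
x=6: ŷ = -1.9 + 6·6 = 34.1; e = 35.6 − 34.1 = 1.5
x=8: ŷ = -1.9 + 6·8 = 46.1; e = 44.6 − 46.1 = -1.5
x=10: ŷ = -1.9 + 6·10 = 58.1; e = 59.1 − 58.1 = 1
x=12: ŷ = -1.9 + 6·12 = 70.1; e = 71.1 − 70.1 = 1
x=14: ŷ = -1.9 + 6·14 = 82.1; e = 81.6 − 82.1 = -0.5
x=16: ŷ = -1.9 + 6·16 = 94.1; e = 93.6 − 94.1 = -0.5

-1, 1.5, -1.5, 1, 1, -0.5, -0.5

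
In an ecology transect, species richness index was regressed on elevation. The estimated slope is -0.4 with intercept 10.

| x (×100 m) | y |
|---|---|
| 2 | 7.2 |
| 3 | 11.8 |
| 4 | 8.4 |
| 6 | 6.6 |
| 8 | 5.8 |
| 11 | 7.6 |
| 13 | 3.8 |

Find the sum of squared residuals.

SSE = 20

x=2: ŷ = 10 − 0.4·2 = 9.2; r = 7.2 − 9.2 = -2
x=3: ŷ = 10 − 0.4·3 = 8.8; r = 11.8 − 8.8 = 3
x=4: ŷ = 10 − 0.4·4 = 8.4; r = 8.4 − 8.4 = 0
x=6: ŷ = 10 − 0.4·6 = 7.6; r = 6.6 − 7.6 = -1
x=8: ŷ = 10 − 0.4·8 = 6.8; r = 5.8 − 6.8 = -1
x=11: ŷ = 10 − 0.4·11 = 5.6; r = 7.6 − 5.6 = 2
x=13: ŷ = 10 − 0.4·13 = 4.8; r = 3.8 − 4.8 = -1
SSE = 4 + 9 + 0 + 1 + 1 + 4 + 1 = 20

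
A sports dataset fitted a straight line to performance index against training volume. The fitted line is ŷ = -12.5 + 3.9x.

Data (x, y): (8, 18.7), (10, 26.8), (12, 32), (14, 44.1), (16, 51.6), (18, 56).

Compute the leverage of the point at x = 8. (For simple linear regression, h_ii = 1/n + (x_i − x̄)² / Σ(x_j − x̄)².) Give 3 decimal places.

h = 0.524

x̄ = (8 + 10 + 12 + 14 + 16 + 18)/6 = 13
Σ(x − x̄)² = 25 + 9 + 1 + 1 + 9 + 25 = 70
h = 1/6 + (-5)²/70 = 0.166667 + 0.357143 = 0.524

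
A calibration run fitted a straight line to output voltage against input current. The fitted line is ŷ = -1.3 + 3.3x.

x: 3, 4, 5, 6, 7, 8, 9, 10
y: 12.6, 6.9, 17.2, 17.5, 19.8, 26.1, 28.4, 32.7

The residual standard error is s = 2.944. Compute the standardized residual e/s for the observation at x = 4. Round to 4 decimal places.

-1.6984

ŷ = -1.3 + 3.3·4 = 11.9
e = 6.9 − 11.9 = -5
e/s = -5 / 2.944 = -1.6984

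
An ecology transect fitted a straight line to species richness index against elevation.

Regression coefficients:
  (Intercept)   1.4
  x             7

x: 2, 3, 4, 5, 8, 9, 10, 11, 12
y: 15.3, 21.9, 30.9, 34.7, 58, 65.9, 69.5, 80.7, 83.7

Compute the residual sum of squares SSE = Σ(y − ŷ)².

x=2: ŷ = 1.4 + 7·2 = 15.4; r = 15.3 − 15.4 = -0.1
x=3: ŷ = 1.4 + 7·3 = 22.4; r = 21.9 − 22.4 = -0.5
x=4: ŷ = 1.4 + 7·4 = 29.4; r = 30.9 − 29.4 = 1.5
x=5: ŷ = 1.4 + 7·5 = 36.4; r = 34.7 − 36.4 = -1.7
x=8: ŷ = 1.4 + 7·8 = 57.4; r = 58 − 57.4 = 0.6
x=9: ŷ = 1.4 + 7·9 = 64.4; r = 65.9 − 64.4 = 1.5
x=10: ŷ = 1.4 + 7·10 = 71.4; r = 69.5 − 71.4 = -1.9
x=11: ŷ = 1.4 + 7·11 = 78.4; r = 80.7 − 78.4 = 2.3
x=12: ŷ = 1.4 + 7·12 = 85.4; r = 83.7 − 85.4 = -1.7
SSE = 0.01 + 0.25 + 2.25 + 2.89 + 0.36 + 2.25 + 3.61 + 5.29 + 2.89 = 19.8

SSE = 19.8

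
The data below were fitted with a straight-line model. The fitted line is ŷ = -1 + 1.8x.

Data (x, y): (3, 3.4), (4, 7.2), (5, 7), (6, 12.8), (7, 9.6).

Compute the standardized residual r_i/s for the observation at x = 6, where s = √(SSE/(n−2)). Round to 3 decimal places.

x=3: ŷ = -1 + 1.8·3 = 4.4; r = 3.4 − 4.4 = -1
x=4: ŷ = -1 + 1.8·4 = 6.2; r = 7.2 − 6.2 = 1
x=5: ŷ = -1 + 1.8·5 = 8; r = 7 − 8 = -1
x=6: ŷ = -1 + 1.8·6 = 9.8; r = 12.8 − 9.8 = 3
x=7: ŷ = -1 + 1.8·7 = 11.6; r = 9.6 − 11.6 = -2
SSE = 1 + 1 + 1 + 9 + 4 = 16
s = √(16/3) = 2.3094
r/s = 3 / 2.3094 = 1.299

1.299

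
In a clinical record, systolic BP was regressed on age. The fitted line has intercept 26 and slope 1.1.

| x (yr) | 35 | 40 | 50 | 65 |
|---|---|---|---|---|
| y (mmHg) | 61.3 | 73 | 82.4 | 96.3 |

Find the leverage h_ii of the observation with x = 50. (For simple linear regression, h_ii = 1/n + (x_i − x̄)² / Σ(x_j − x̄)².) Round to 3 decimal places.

h = 0.262

x̄ = (35 + 40 + 50 + 65)/4 = 47.5
Σ(x − x̄)² = 156.25 + 56.25 + 6.25 + 306.25 = 525
h = 1/4 + (2.5)²/525 = 0.25 + 0.0119048 = 0.262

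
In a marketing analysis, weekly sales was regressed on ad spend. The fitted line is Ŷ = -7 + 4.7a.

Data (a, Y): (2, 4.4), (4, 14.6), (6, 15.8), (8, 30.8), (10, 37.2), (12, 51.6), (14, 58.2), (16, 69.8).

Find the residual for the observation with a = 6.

Ŷ = -7 + 4.7·6 = 21.2
r = 15.8 − 21.2 = -5.4

r = -5.4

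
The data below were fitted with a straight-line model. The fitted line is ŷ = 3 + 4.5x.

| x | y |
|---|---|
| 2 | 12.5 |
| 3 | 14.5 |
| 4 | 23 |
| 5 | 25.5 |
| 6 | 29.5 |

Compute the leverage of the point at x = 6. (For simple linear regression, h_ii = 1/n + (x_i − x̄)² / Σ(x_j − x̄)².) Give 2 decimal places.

x̄ = (2 + 3 + 4 + 5 + 6)/5 = 4
Σ(x − x̄)² = 4 + 1 + 0 + 1 + 4 = 10
h = 1/5 + (2)²/10 = 0.2 + 0.4 = 0.60

h = 0.60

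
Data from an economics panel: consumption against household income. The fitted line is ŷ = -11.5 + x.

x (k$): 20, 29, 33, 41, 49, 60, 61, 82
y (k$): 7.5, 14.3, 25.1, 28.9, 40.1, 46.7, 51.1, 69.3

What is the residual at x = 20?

ŷ = -11.5 + 20 = 8.5
r = 7.5 − 8.5 = -1

r = -1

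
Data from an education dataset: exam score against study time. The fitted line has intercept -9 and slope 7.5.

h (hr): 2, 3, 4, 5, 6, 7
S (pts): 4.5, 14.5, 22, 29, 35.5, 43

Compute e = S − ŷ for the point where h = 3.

ŷ = -9 + 7.5·3 = 13.5
e = 14.5 − 13.5 = 1

e = 1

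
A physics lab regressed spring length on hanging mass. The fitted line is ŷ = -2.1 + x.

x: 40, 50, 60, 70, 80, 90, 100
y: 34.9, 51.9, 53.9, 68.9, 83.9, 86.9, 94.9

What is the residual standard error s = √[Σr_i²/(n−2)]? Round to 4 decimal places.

s = 4.1952

x=40: ŷ = -2.1 + 40 = 37.9; r = 34.9 − 37.9 = -3
x=50: ŷ = -2.1 + 50 = 47.9; r = 51.9 − 47.9 = 4
x=60: ŷ = -2.1 + 60 = 57.9; r = 53.9 − 57.9 = -4
x=70: ŷ = -2.1 + 70 = 67.9; r = 68.9 − 67.9 = 1
x=80: ŷ = -2.1 + 80 = 77.9; r = 83.9 − 77.9 = 6
x=90: ŷ = -2.1 + 90 = 87.9; r = 86.9 − 87.9 = -1
x=100: ŷ = -2.1 + 100 = 97.9; r = 94.9 − 97.9 = -3
SSE = 9 + 16 + 16 + 1 + 36 + 1 + 9 = 88
s = √(88/5) = √17.6 ≈ 4.1952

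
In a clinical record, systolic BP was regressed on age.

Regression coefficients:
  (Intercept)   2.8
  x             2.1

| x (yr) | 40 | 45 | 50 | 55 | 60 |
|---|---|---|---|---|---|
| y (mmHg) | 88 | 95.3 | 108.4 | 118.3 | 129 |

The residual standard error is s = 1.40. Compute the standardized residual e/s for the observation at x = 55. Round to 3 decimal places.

ŷ = 2.8 + 2.1·55 = 118.3
e = 118.3 − 118.3 = 0
e/s = 0 / 1.40 = 0.000

0.000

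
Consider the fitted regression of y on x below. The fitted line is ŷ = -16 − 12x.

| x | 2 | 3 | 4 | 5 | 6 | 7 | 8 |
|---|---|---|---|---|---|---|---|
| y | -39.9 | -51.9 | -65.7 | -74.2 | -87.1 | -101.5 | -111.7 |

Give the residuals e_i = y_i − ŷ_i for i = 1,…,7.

0.1, 0.1, -1.7, 1.8, 0.9, -1.5, 0.3

x=2: ŷ = -16 − 12·2 = -40; e = -39.9 − (-40) = 0.1
x=3: ŷ = -16 − 12·3 = -52; e = -51.9 − (-52) = 0.1
x=4: ŷ = -16 − 12·4 = -64; e = -65.7 − (-64) = -1.7
x=5: ŷ = -16 − 12·5 = -76; e = -74.2 − (-76) = 1.8
x=6: ŷ = -16 − 12·6 = -88; e = -87.1 − (-88) = 0.9
x=7: ŷ = -16 − 12·7 = -100; e = -101.5 − (-100) = -1.5
x=8: ŷ = -16 − 12·8 = -112; e = -111.7 − (-112) = 0.3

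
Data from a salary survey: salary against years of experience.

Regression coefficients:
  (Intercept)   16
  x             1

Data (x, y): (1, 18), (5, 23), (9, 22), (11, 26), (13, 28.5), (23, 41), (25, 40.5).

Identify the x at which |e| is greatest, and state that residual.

x=1: ŷ = 16 + 1 = 17; e = 18 − 17 = 1
x=5: ŷ = 16 + 5 = 21; e = 23 − 21 = 2
x=9: ŷ = 16 + 9 = 25; e = 22 − 25 = -3
x=11: ŷ = 16 + 11 = 27; e = 26 − 27 = -1
x=13: ŷ = 16 + 13 = 29; e = 28.5 − 29 = -0.5
x=23: ŷ = 16 + 23 = 39; e = 41 − 39 = 2
x=25: ŷ = 16 + 25 = 41; e = 40.5 − 41 = -0.5
Largest |e| is 3 at x = 9, residual -3.

x = 9, e = -3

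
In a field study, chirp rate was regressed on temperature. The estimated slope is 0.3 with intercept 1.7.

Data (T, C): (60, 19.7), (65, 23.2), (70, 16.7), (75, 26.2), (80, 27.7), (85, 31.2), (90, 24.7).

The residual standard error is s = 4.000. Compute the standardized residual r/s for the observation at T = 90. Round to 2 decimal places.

-1.00

Ĉ = 1.7 + 0.3·90 = 28.7
r = 24.7 − 28.7 = -4
r/s = -4 / 4.000 = -1.00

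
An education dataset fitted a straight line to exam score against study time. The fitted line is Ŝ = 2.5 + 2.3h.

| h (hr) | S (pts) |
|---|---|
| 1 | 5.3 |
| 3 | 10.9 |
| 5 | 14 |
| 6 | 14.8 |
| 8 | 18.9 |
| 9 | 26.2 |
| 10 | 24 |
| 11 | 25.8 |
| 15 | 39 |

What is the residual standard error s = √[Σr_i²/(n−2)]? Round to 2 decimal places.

h=1: Ŝ = 2.5 + 2.3·1 = 4.8; r = 5.3 − 4.8 = 0.5
h=3: Ŝ = 2.5 + 2.3·3 = 9.4; r = 10.9 − 9.4 = 1.5
h=5: Ŝ = 2.5 + 2.3·5 = 14; r = 14 − 14 = 0
h=6: Ŝ = 2.5 + 2.3·6 = 16.3; r = 14.8 − 16.3 = -1.5
h=8: Ŝ = 2.5 + 2.3·8 = 20.9; r = 18.9 − 20.9 = -2
h=9: Ŝ = 2.5 + 2.3·9 = 23.2; r = 26.2 − 23.2 = 3
h=10: Ŝ = 2.5 + 2.3·10 = 25.5; r = 24 − 25.5 = -1.5
h=11: Ŝ = 2.5 + 2.3·11 = 27.8; r = 25.8 − 27.8 = -2
h=15: Ŝ = 2.5 + 2.3·15 = 37; r = 39 − 37 = 2
SSE = 0.25 + 2.25 + 0 + 2.25 + 4 + 9 + 2.25 + 4 + 4 = 28
s = √(28/7) = √4 ≈ 2.00

s = 2.00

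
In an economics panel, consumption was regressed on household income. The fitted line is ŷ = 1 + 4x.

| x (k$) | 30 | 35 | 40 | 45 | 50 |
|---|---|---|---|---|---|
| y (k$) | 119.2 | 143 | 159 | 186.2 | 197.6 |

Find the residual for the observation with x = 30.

ŷ = 1 + 4·30 = 121
r = 119.2 − 121 = -1.8

r = -1.8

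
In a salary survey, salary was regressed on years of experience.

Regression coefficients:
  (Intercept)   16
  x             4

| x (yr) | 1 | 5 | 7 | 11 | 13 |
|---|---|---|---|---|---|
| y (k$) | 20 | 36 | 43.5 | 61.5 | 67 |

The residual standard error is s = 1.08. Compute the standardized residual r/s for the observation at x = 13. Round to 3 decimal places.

ŷ = 16 + 4·13 = 68
r = 67 − 68 = -1
r/s = -1 / 1.08 = -0.926

-0.926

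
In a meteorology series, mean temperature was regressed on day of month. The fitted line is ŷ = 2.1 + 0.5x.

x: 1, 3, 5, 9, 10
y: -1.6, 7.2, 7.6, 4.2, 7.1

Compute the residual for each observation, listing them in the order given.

x=1: ŷ = 2.1 + 0.5·1 = 2.6; r = -1.6 − 2.6 = -4.2
x=3: ŷ = 2.1 + 0.5·3 = 3.6; r = 7.2 − 3.6 = 3.6
x=5: ŷ = 2.1 + 0.5·5 = 4.6; r = 7.6 − 4.6 = 3
x=9: ŷ = 2.1 + 0.5·9 = 6.6; r = 4.2 − 6.6 = -2.4
x=10: ŷ = 2.1 + 0.5·10 = 7.1; r = 7.1 − 7.1 = 0

-4.2, 3.6, 3, -2.4, 0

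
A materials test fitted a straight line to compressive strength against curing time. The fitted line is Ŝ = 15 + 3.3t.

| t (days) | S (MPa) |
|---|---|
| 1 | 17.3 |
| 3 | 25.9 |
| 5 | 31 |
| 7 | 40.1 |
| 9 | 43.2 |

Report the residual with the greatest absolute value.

r = 2

t=1: Ŝ = 15 + 3.3·1 = 18.3; r = 17.3 − 18.3 = -1
t=3: Ŝ = 15 + 3.3·3 = 24.9; r = 25.9 − 24.9 = 1
t=5: Ŝ = 15 + 3.3·5 = 31.5; r = 31 − 31.5 = -0.5
t=7: Ŝ = 15 + 3.3·7 = 38.1; r = 40.1 − 38.1 = 2
t=9: Ŝ = 15 + 3.3·9 = 44.7; r = 43.2 − 44.7 = -1.5
Largest |r| is 2 at t = 7, residual 2.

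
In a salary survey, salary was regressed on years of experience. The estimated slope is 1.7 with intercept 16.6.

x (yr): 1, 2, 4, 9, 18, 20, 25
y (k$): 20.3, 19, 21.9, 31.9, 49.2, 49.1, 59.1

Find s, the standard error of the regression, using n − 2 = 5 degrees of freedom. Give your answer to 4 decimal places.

x=1: ŷ = 16.6 + 1.7·1 = 18.3; e = 20.3 − 18.3 = 2
x=2: ŷ = 16.6 + 1.7·2 = 20; e = 19 − 20 = -1
x=4: ŷ = 16.6 + 1.7·4 = 23.4; e = 21.9 − 23.4 = -1.5
x=9: ŷ = 16.6 + 1.7·9 = 31.9; e = 31.9 − 31.9 = 0
x=18: ŷ = 16.6 + 1.7·18 = 47.2; e = 49.2 − 47.2 = 2
x=20: ŷ = 16.6 + 1.7·20 = 50.6; e = 49.1 − 50.6 = -1.5
x=25: ŷ = 16.6 + 1.7·25 = 59.1; e = 59.1 − 59.1 = 0
SSE = 4 + 1 + 2.25 + 0 + 4 + 2.25 + 0 = 13.5
s = √(13.5/5) = √2.7 ≈ 1.6432

s = 1.6432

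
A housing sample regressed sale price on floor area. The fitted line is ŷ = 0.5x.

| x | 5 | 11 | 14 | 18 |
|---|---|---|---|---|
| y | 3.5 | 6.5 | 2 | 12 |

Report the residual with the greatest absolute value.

r = -5

x=5: ŷ = 0.5·5 = 2.5; r = 3.5 − 2.5 = 1
x=11: ŷ = 0.5·11 = 5.5; r = 6.5 − 5.5 = 1
x=14: ŷ = 0.5·14 = 7; r = 2 − 7 = -5
x=18: ŷ = 0.5·18 = 9; r = 12 − 9 = 3
Largest |r| is 5 at x = 14, residual -5.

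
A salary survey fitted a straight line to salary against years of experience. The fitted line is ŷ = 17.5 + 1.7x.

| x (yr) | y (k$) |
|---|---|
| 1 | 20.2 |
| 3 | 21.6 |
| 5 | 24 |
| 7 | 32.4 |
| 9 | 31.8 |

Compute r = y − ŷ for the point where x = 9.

r = -1

ŷ = 17.5 + 1.7·9 = 32.8
r = 31.8 − 32.8 = -1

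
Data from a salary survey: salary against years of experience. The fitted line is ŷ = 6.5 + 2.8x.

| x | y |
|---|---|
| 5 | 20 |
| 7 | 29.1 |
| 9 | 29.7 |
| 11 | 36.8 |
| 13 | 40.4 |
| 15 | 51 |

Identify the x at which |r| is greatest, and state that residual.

x=5: ŷ = 6.5 + 2.8·5 = 20.5; r = 20 − 20.5 = -0.5
x=7: ŷ = 6.5 + 2.8·7 = 26.1; r = 29.1 − 26.1 = 3
x=9: ŷ = 6.5 + 2.8·9 = 31.7; r = 29.7 − 31.7 = -2
x=11: ŷ = 6.5 + 2.8·11 = 37.3; r = 36.8 − 37.3 = -0.5
x=13: ŷ = 6.5 + 2.8·13 = 42.9; r = 40.4 − 42.9 = -2.5
x=15: ŷ = 6.5 + 2.8·15 = 48.5; r = 51 − 48.5 = 2.5
Largest |r| is 3 at x = 7, residual 3.

x = 7, r = 3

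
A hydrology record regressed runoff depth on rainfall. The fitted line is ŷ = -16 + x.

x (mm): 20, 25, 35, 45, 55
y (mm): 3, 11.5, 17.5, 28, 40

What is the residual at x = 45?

e = -1

ŷ = -16 + 45 = 29
e = 28 − 29 = -1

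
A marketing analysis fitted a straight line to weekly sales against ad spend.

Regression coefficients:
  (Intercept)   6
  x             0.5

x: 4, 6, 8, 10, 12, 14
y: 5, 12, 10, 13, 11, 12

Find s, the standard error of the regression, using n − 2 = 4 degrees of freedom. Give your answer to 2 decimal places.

x=4: ŷ = 6 + 0.5·4 = 8; e = 5 − 8 = -3
x=6: ŷ = 6 + 0.5·6 = 9; e = 12 − 9 = 3
x=8: ŷ = 6 + 0.5·8 = 10; e = 10 − 10 = 0
x=10: ŷ = 6 + 0.5·10 = 11; e = 13 − 11 = 2
x=12: ŷ = 6 + 0.5·12 = 12; e = 11 − 12 = -1
x=14: ŷ = 6 + 0.5·14 = 13; e = 12 − 13 = -1
SSE = 9 + 9 + 0 + 4 + 1 + 1 = 24
s = √(24/4) = √6 ≈ 2.45

s = 2.45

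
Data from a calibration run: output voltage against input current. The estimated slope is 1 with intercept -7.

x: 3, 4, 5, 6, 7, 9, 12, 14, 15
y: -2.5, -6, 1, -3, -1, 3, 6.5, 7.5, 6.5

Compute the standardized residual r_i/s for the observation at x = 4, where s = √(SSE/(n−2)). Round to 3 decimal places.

-1.426

x=3: ŷ = -7 + 3 = -4; r = -2.5 − (-4) = 1.5
x=4: ŷ = -7 + 4 = -3; r = -6 − (-3) = -3
x=5: ŷ = -7 + 5 = -2; r = 1 − (-2) = 3
x=6: ŷ = -7 + 6 = -1; r = -3 − (-1) = -2
x=7: ŷ = -7 + 7 = 0; r = -1 − 0 = -1
x=9: ŷ = -7 + 9 = 2; r = 3 − 2 = 1
x=12: ŷ = -7 + 12 = 5; r = 6.5 − 5 = 1.5
x=14: ŷ = -7 + 14 = 7; r = 7.5 − 7 = 0.5
x=15: ŷ = -7 + 15 = 8; r = 6.5 − 8 = -1.5
SSE = 2.25 + 9 + 9 + 4 + 1 + 1 + 2.25 + 0.25 + 2.25 = 31
s = √(31/7) = 2.10442
r/s = -3 / 2.10442 = -1.426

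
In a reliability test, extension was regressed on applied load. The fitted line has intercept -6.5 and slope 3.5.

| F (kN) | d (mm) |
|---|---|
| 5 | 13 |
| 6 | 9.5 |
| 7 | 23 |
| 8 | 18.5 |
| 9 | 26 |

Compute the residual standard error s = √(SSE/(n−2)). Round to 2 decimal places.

s = 4.62

F=5: d̂ = -6.5 + 3.5·5 = 11; e = 13 − 11 = 2
F=6: d̂ = -6.5 + 3.5·6 = 14.5; e = 9.5 − 14.5 = -5
F=7: d̂ = -6.5 + 3.5·7 = 18; e = 23 − 18 = 5
F=8: d̂ = -6.5 + 3.5·8 = 21.5; e = 18.5 − 21.5 = -3
F=9: d̂ = -6.5 + 3.5·9 = 25; e = 26 − 25 = 1
SSE = 4 + 25 + 25 + 9 + 1 = 64
s = √(64/3) = √21.3333 ≈ 4.62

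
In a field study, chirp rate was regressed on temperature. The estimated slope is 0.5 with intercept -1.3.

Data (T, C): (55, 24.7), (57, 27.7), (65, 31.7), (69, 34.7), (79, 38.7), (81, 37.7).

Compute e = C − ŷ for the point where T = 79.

ŷ = -1.3 + 0.5·79 = 38.2
e = 38.7 − 38.2 = 0.5

e = 0.5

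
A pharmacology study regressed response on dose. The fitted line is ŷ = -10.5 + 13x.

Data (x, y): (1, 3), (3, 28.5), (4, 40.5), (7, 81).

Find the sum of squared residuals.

x=1: ŷ = -10.5 + 13·1 = 2.5; e = 3 − 2.5 = 0.5
x=3: ŷ = -10.5 + 13·3 = 28.5; e = 28.5 − 28.5 = 0
x=4: ŷ = -10.5 + 13·4 = 41.5; e = 40.5 − 41.5 = -1
x=7: ŷ = -10.5 + 13·7 = 80.5; e = 81 − 80.5 = 0.5
SSE = 0.25 + 0 + 1 + 0.25 = 1.5

SSE = 1.5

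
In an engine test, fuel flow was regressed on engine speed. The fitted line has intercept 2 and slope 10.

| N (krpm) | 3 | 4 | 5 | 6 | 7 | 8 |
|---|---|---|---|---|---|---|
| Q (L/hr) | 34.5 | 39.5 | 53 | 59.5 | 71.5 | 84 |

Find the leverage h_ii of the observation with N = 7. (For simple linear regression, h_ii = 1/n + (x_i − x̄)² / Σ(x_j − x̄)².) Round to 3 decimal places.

h = 0.295

N̄ = (3 + 4 + 5 + 6 + 7 + 8)/6 = 5.5
Σ(N − N̄)² = 6.25 + 2.25 + 0.25 + 0.25 + 2.25 + 6.25 = 17.5
h = 1/6 + (1.5)²/17.5 = 0.166667 + 0.128571 = 0.295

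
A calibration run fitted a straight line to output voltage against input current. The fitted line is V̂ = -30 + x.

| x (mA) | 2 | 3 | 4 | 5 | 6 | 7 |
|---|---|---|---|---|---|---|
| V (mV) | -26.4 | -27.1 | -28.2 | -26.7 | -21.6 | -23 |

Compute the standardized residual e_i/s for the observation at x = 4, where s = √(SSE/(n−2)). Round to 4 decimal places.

-1.0979

x=2: V̂ = -30 + 2 = -28; e = -26.4 − (-28) = 1.6
x=3: V̂ = -30 + 3 = -27; e = -27.1 − (-27) = -0.1
x=4: V̂ = -30 + 4 = -26; e = -28.2 − (-26) = -2.2
x=5: V̂ = -30 + 5 = -25; e = -26.7 − (-25) = -1.7
x=6: V̂ = -30 + 6 = -24; e = -21.6 − (-24) = 2.4
x=7: V̂ = -30 + 7 = -23; e = -23 − (-23) = 0
SSE = 2.56 + 0.01 + 4.84 + 2.89 + 5.76 + 0 = 16.06
s = √(16.06/4) = 2.00375
e/s = -2.2 / 2.00375 = -1.0979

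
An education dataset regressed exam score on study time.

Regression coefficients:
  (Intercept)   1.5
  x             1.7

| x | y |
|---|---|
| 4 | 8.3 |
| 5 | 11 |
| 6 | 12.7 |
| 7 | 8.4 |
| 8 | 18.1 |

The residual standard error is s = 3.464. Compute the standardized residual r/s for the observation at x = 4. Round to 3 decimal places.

0.000

ŷ = 1.5 + 1.7·4 = 8.3
r = 8.3 − 8.3 = 0
r/s = 0 / 3.464 = 0.000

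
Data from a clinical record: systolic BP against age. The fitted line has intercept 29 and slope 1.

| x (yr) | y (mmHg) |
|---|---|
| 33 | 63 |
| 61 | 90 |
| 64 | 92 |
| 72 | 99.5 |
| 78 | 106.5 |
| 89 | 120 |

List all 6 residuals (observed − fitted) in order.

1, 0, -1, -1.5, -0.5, 2

x=33: ŷ = 29 + 33 = 62; e = 63 − 62 = 1
x=61: ŷ = 29 + 61 = 90; e = 90 − 90 = 0
x=64: ŷ = 29 + 64 = 93; e = 92 − 93 = -1
x=72: ŷ = 29 + 72 = 101; e = 99.5 − 101 = -1.5
x=78: ŷ = 29 + 78 = 107; e = 106.5 − 107 = -0.5
x=89: ŷ = 29 + 89 = 118; e = 120 − 118 = 2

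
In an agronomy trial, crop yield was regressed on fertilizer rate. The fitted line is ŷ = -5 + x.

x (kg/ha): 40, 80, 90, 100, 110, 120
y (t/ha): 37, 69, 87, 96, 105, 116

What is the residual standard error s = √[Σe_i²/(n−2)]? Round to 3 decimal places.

s = 3.391

x=40: ŷ = -5 + 40 = 35; e = 37 − 35 = 2
x=80: ŷ = -5 + 80 = 75; e = 69 − 75 = -6
x=90: ŷ = -5 + 90 = 85; e = 87 − 85 = 2
x=100: ŷ = -5 + 100 = 95; e = 96 − 95 = 1
x=110: ŷ = -5 + 110 = 105; e = 105 − 105 = 0
x=120: ŷ = -5 + 120 = 115; e = 116 − 115 = 1
SSE = 4 + 36 + 4 + 1 + 0 + 1 = 46
s = √(46/4) = √11.5 ≈ 3.391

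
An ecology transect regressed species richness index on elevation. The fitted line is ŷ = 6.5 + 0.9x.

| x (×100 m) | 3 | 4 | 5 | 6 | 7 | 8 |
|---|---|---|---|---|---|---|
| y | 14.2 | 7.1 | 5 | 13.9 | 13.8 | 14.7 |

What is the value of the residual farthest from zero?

x=3: ŷ = 6.5 + 0.9·3 = 9.2; r = 14.2 − 9.2 = 5
x=4: ŷ = 6.5 + 0.9·4 = 10.1; r = 7.1 − 10.1 = -3
x=5: ŷ = 6.5 + 0.9·5 = 11; r = 5 − 11 = -6
x=6: ŷ = 6.5 + 0.9·6 = 11.9; r = 13.9 − 11.9 = 2
x=7: ŷ = 6.5 + 0.9·7 = 12.8; r = 13.8 − 12.8 = 1
x=8: ŷ = 6.5 + 0.9·8 = 13.7; r = 14.7 − 13.7 = 1
Largest |r| is 6 at x = 5, residual -6.

r = -6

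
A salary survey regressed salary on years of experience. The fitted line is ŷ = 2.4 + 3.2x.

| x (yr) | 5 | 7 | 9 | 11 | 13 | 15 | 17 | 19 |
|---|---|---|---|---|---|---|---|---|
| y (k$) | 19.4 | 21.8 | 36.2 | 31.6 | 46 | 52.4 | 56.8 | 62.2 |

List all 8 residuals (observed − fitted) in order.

1, -3, 5, -6, 2, 2, 0, -1

x=5: ŷ = 2.4 + 3.2·5 = 18.4; r = 19.4 − 18.4 = 1
x=7: ŷ = 2.4 + 3.2·7 = 24.8; r = 21.8 − 24.8 = -3
x=9: ŷ = 2.4 + 3.2·9 = 31.2; r = 36.2 − 31.2 = 5
x=11: ŷ = 2.4 + 3.2·11 = 37.6; r = 31.6 − 37.6 = -6
x=13: ŷ = 2.4 + 3.2·13 = 44; r = 46 − 44 = 2
x=15: ŷ = 2.4 + 3.2·15 = 50.4; r = 52.4 − 50.4 = 2
x=17: ŷ = 2.4 + 3.2·17 = 56.8; r = 56.8 − 56.8 = 0
x=19: ŷ = 2.4 + 3.2·19 = 63.2; r = 62.2 − 63.2 = -1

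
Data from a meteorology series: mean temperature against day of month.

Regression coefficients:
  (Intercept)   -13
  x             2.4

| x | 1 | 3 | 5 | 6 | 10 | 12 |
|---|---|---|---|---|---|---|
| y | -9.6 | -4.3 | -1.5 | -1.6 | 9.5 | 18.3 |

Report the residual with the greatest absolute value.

e = -3

x=1: ŷ = -13 + 2.4·1 = -10.6; e = -9.6 − (-10.6) = 1
x=3: ŷ = -13 + 2.4·3 = -5.8; e = -4.3 − (-5.8) = 1.5
x=5: ŷ = -13 + 2.4·5 = -1; e = -1.5 − (-1) = -0.5
x=6: ŷ = -13 + 2.4·6 = 1.4; e = -1.6 − 1.4 = -3
x=10: ŷ = -13 + 2.4·10 = 11; e = 9.5 − 11 = -1.5
x=12: ŷ = -13 + 2.4·12 = 15.8; e = 18.3 − 15.8 = 2.5
Largest |e| is 3 at x = 6, residual -3.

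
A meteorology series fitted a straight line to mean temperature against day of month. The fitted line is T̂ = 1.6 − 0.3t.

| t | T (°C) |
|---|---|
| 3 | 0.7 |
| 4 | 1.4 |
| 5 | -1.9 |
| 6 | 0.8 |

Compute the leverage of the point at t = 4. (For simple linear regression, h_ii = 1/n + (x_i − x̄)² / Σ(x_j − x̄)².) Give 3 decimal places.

h = 0.300

t̄ = (3 + 4 + 5 + 6)/4 = 4.5
Σ(t − t̄)² = 2.25 + 0.25 + 0.25 + 2.25 = 5
h = 1/4 + (-0.5)²/5 = 0.25 + 0.05 = 0.300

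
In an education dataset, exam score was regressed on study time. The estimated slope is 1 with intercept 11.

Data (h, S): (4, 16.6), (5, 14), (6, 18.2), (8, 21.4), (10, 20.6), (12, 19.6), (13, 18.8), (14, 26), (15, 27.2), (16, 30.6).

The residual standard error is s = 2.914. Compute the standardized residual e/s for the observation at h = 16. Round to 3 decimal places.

Ŝ = 11 + 16 = 27
e = 30.6 − 27 = 3.6
e/s = 3.6 / 2.914 = 1.235

1.235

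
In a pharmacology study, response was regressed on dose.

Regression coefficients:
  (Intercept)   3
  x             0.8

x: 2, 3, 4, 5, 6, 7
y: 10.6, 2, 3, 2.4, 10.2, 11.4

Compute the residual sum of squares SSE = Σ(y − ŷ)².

SSE = 92.56

x=2: ŷ = 3 + 0.8·2 = 4.6; r = 10.6 − 4.6 = 6
x=3: ŷ = 3 + 0.8·3 = 5.4; r = 2 − 5.4 = -3.4
x=4: ŷ = 3 + 0.8·4 = 6.2; r = 3 − 6.2 = -3.2
x=5: ŷ = 3 + 0.8·5 = 7; r = 2.4 − 7 = -4.6
x=6: ŷ = 3 + 0.8·6 = 7.8; r = 10.2 − 7.8 = 2.4
x=7: ŷ = 3 + 0.8·7 = 8.6; r = 11.4 − 8.6 = 2.8
SSE = 36 + 11.56 + 10.24 + 21.16 + 5.76 + 7.84 = 92.56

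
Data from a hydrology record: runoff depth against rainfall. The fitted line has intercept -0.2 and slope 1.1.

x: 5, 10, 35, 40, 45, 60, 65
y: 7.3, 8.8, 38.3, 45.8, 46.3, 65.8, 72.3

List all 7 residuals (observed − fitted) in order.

2, -2, 0, 2, -3, 0, 1

x=5: ŷ = -0.2 + 1.1·5 = 5.3; r = 7.3 − 5.3 = 2
x=10: ŷ = -0.2 + 1.1·10 = 10.8; r = 8.8 − 10.8 = -2
x=35: ŷ = -0.2 + 1.1·35 = 38.3; r = 38.3 − 38.3 = 0
x=40: ŷ = -0.2 + 1.1·40 = 43.8; r = 45.8 − 43.8 = 2
x=45: ŷ = -0.2 + 1.1·45 = 49.3; r = 46.3 − 49.3 = -3
x=60: ŷ = -0.2 + 1.1·60 = 65.8; r = 65.8 − 65.8 = 0
x=65: ŷ = -0.2 + 1.1·65 = 71.3; r = 72.3 − 71.3 = 1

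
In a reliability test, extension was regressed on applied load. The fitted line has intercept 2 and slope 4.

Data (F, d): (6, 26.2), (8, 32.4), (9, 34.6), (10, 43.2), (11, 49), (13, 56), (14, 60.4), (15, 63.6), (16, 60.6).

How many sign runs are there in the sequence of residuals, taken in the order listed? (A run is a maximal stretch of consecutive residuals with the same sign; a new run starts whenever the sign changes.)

4 runs

F=6: ŷ = 2 + 4·6 = 26; r = 26.2 − 26 = 0.2
F=8: ŷ = 2 + 4·8 = 34; r = 32.4 − 34 = -1.6
F=9: ŷ = 2 + 4·9 = 38; r = 34.6 − 38 = -3.4
F=10: ŷ = 2 + 4·10 = 42; r = 43.2 − 42 = 1.2
F=11: ŷ = 2 + 4·11 = 46; r = 49 − 46 = 3
F=13: ŷ = 2 + 4·13 = 54; r = 56 − 54 = 2
F=14: ŷ = 2 + 4·14 = 58; r = 60.4 − 58 = 2.4
F=15: ŷ = 2 + 4·15 = 62; r = 63.6 − 62 = 1.6
F=16: ŷ = 2 + 4·16 = 66; r = 60.6 − 66 = -5.4
Signs: + − − + + + + + −
Runs: +×1, −×2, +×5, −×1 → 4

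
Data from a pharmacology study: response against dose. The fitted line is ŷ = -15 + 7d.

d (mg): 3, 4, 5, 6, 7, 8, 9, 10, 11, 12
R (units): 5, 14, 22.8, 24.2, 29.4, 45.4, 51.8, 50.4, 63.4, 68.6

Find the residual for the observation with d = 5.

ŷ = -15 + 7·5 = 20
e = 22.8 − 20 = 2.8

e = 2.8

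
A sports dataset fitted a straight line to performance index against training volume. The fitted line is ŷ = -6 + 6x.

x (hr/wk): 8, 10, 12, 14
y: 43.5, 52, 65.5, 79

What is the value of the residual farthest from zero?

x=8: ŷ = -6 + 6·8 = 42; r = 43.5 − 42 = 1.5
x=10: ŷ = -6 + 6·10 = 54; r = 52 − 54 = -2
x=12: ŷ = -6 + 6·12 = 66; r = 65.5 − 66 = -0.5
x=14: ŷ = -6 + 6·14 = 78; r = 79 − 78 = 1
Largest |r| is 2 at x = 10, residual -2.

r = -2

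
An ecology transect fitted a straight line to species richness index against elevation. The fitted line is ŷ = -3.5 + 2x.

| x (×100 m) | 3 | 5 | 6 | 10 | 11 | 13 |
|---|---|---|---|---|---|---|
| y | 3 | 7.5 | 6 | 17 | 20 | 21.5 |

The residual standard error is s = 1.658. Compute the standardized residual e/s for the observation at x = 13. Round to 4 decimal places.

ŷ = -3.5 + 2·13 = 22.5
e = 21.5 − 22.5 = -1
e/s = -1 / 1.658 = -0.6031

-0.6031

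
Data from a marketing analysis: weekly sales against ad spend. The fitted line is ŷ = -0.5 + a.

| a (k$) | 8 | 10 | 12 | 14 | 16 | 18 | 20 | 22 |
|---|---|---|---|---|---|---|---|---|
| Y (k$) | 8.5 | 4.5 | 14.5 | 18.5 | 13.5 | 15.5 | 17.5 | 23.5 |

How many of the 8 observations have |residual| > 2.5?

a=8: ŷ = -0.5 + 8 = 7.5; e = 8.5 − 7.5 = 1
a=10: ŷ = -0.5 + 10 = 9.5; e = 4.5 − 9.5 = -5
a=12: ŷ = -0.5 + 12 = 11.5; e = 14.5 − 11.5 = 3
a=14: ŷ = -0.5 + 14 = 13.5; e = 18.5 − 13.5 = 5
a=16: ŷ = -0.5 + 16 = 15.5; e = 13.5 − 15.5 = -2
a=18: ŷ = -0.5 + 18 = 17.5; e = 15.5 − 17.5 = -2
a=20: ŷ = -0.5 + 20 = 19.5; e = 17.5 − 19.5 = -2
a=22: ŷ = -0.5 + 22 = 21.5; e = 23.5 − 21.5 = 2
|e| > 2.5: a=10 (|e|=5), a=12 (|e|=3), a=14 (|e|=5) → 3

3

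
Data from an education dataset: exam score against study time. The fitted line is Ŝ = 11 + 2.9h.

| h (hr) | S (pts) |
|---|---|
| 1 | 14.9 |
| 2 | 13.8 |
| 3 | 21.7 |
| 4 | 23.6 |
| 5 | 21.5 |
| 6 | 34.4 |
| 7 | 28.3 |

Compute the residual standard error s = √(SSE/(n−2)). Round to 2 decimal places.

h=1: Ŝ = 11 + 2.9·1 = 13.9; e = 14.9 − 13.9 = 1
h=2: Ŝ = 11 + 2.9·2 = 16.8; e = 13.8 − 16.8 = -3
h=3: Ŝ = 11 + 2.9·3 = 19.7; e = 21.7 − 19.7 = 2
h=4: Ŝ = 11 + 2.9·4 = 22.6; e = 23.6 − 22.6 = 1
h=5: Ŝ = 11 + 2.9·5 = 25.5; e = 21.5 − 25.5 = -4
h=6: Ŝ = 11 + 2.9·6 = 28.4; e = 34.4 − 28.4 = 6
h=7: Ŝ = 11 + 2.9·7 = 31.3; e = 28.3 − 31.3 = -3
SSE = 1 + 9 + 4 + 1 + 16 + 36 + 9 = 76
s = √(76/5) = √15.2 ≈ 3.90

s = 3.90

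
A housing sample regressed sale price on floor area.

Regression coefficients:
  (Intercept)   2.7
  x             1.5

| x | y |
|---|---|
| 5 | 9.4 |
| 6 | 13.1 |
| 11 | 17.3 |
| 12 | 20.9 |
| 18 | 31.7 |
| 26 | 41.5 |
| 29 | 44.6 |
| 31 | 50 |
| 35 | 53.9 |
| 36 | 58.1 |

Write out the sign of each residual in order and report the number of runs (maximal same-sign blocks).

8 runs

x=5: ŷ = 2.7 + 1.5·5 = 10.2; e = 9.4 − 10.2 = -0.8
x=6: ŷ = 2.7 + 1.5·6 = 11.7; e = 13.1 − 11.7 = 1.4
x=11: ŷ = 2.7 + 1.5·11 = 19.2; e = 17.3 − 19.2 = -1.9
x=12: ŷ = 2.7 + 1.5·12 = 20.7; e = 20.9 − 20.7 = 0.2
x=18: ŷ = 2.7 + 1.5·18 = 29.7; e = 31.7 − 29.7 = 2
x=26: ŷ = 2.7 + 1.5·26 = 41.7; e = 41.5 − 41.7 = -0.2
x=29: ŷ = 2.7 + 1.5·29 = 46.2; e = 44.6 − 46.2 = -1.6
x=31: ŷ = 2.7 + 1.5·31 = 49.2; e = 50 − 49.2 = 0.8
x=35: ŷ = 2.7 + 1.5·35 = 55.2; e = 53.9 − 55.2 = -1.3
x=36: ŷ = 2.7 + 1.5·36 = 56.7; e = 58.1 − 56.7 = 1.4
Signs: − + − + + − − + − +
Runs: −×1, +×1, −×1, +×2, −×2, +×1, −×1, +×1 → 8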